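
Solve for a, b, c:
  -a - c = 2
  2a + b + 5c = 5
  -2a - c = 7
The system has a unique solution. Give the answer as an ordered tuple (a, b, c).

(-5, 0, 3)

Form the augmented matrix and row-reduce:
  [ -1  0  -1  |  2 ]
  [  2  1   5  |  5 ]
  [ -2  0  -1  |  7 ]
R1 ← -1·R1
  [  1  0   1  |  -2 ]
  [  2  1   5  |   5 ]
  [ -2  0  -1  |   7 ]
R2 ← R2 − 2·R1
  [  1  0   1  |  -2 ]
  [  0  1   3  |   9 ]
  [ -2  0  -1  |   7 ]
R3 ← R3 + 2·R1
  [ 1  0  1  |  -2 ]
  [ 0  1  3  |   9 ]
  [ 0  0  1  |   3 ]
R2 ← R2 − 3·R3
  [ 1  0  1  |  -2 ]
  [ 0  1  0  |   0 ]
  [ 0  0  1  |   3 ]
R1 ← R1 − R3
  [ 1  0  0  |  -5 ]
  [ 0  1  0  |   0 ]
  [ 0  0  1  |   3 ]
Reading off the last column: a = -5, b = 0, c = 3.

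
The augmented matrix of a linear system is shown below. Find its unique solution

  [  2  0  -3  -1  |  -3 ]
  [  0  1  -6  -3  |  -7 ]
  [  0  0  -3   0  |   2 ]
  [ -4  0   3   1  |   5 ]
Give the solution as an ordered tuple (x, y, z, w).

(-1, -2, -2/3, 3)

R1 → 1/2·R1
R4 → R4 + 4·R1
R3 → -1/3·R3
R4 → R4 + 3·R3
R4 → -1·R4
R2 → R2 + 3·R4
R1 → R1 + 1/2·R4
R2 → R2 + 6·R3
R1 → R1 + 3/2·R3
Reading off the last column: x = -1, y = -2, z = -2/3, w = 3.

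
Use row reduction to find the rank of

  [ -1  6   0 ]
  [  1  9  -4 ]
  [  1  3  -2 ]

ρ1 := -1·ρ1
  [ 1  -6   0 ]
  [ 1   9  -4 ]
  [ 1   3  -2 ]
ρ2 := ρ2 − ρ1
  [ 1  -6   0 ]
  [ 0  15  -4 ]
  [ 1   3  -2 ]
ρ3 := ρ3 − ρ1
  [ 1  -6   0 ]
  [ 0  15  -4 ]
  [ 0   9  -2 ]
ρ2 := 1/15·ρ2
  [ 1  -6      0 ]
  [ 0   1  -4/15 ]
  [ 0   9     -2 ]
ρ3 := ρ3 − 9·ρ2
  [ 1  -6      0 ]
  [ 0   1  -4/15 ]
  [ 0   0    2/5 ]
ρ3 := 5/2·ρ3
  [ 1  -6      0 ]
  [ 0   1  -4/15 ]
  [ 0   0      1 ]
ρ2 := ρ2 + 4/15·ρ3
  [ 1  -6  0 ]
  [ 0   1  0 ]
  [ 0   0  1 ]
ρ1 := ρ1 + 6·ρ2
  [ 1  0  0 ]
  [ 0  1  0 ]
  [ 0  0  1 ]
The reduced form has 3 nonzero rows.

rank = 3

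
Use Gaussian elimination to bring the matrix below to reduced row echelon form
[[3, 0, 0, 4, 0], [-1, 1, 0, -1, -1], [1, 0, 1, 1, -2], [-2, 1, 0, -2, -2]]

[[1, 0, 0, 0, 4], [0, 1, 0, 0, 0], [0, 0, 1, 0, -3], [0, 0, 0, 1, -3]]

R1 → 1/3·R1
  [  1  0  0  4/3   0 ]
  [ -1  1  0   -1  -1 ]
  [  1  0  1    1  -2 ]
  [ -2  1  0   -2  -2 ]
R2 → R2 + R1
  [  1  0  0  4/3   0 ]
  [  0  1  0  1/3  -1 ]
  [  1  0  1    1  -2 ]
  [ -2  1  0   -2  -2 ]
R3 → R3 − R1
  [  1  0  0   4/3   0 ]
  [  0  1  0   1/3  -1 ]
  [  0  0  1  -1/3  -2 ]
  [ -2  1  0    -2  -2 ]
R4 → R4 + 2·R1
  [ 1  0  0   4/3   0 ]
  [ 0  1  0   1/3  -1 ]
  [ 0  0  1  -1/3  -2 ]
  [ 0  1  0   2/3  -2 ]
R4 → R4 − R2
  [ 1  0  0   4/3   0 ]
  [ 0  1  0   1/3  -1 ]
  [ 0  0  1  -1/3  -2 ]
  [ 0  0  0   1/3  -1 ]
R4 → 3·R4
  [ 1  0  0   4/3   0 ]
  [ 0  1  0   1/3  -1 ]
  [ 0  0  1  -1/3  -2 ]
  [ 0  0  0     1  -3 ]
R3 → R3 + 1/3·R4
  [ 1  0  0  4/3   0 ]
  [ 0  1  0  1/3  -1 ]
  [ 0  0  1    0  -3 ]
  [ 0  0  0    1  -3 ]
R2 → R2 − 1/3·R4
  [ 1  0  0  4/3   0 ]
  [ 0  1  0    0   0 ]
  [ 0  0  1    0  -3 ]
  [ 0  0  0    1  -3 ]
R1 → R1 − 4/3·R4
  [ 1  0  0  0   4 ]
  [ 0  1  0  0   0 ]
  [ 0  0  1  0  -3 ]
  [ 0  0  0  1  -3 ]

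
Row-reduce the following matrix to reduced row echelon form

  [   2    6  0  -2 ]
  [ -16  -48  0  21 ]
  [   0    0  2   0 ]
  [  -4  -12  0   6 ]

R1 -> 1/2·R1
R2 -> R2 + 16·R1
R4 -> R4 + 4·R1
R2 <-> R3
R2 -> 1/2·R2
R3 -> 1/5·R3
R4 -> R4 − 2·R3
R1 -> R1 + R3

[[1, 3, 0, 0], [0, 0, 1, 0], [0, 0, 0, 1], [0, 0, 0, 0]]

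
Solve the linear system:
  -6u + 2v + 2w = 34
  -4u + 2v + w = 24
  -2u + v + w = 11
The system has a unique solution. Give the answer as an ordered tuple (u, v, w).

(-6, 1, -2)

Form the augmented matrix and row-reduce:
  [ -6  2  2  |  34 ]
  [ -4  2  1  |  24 ]
  [ -2  1  1  |  11 ]
Multiply ρ1 by -1/6.
  [  1  -1/3  -1/3  |  -17/3 ]
  [ -4     2     1  |     24 ]
  [ -2     1     1  |     11 ]
Add 4 times ρ1 to ρ2.
  [  1  -1/3  -1/3  |  -17/3 ]
  [  0   2/3  -1/3  |    4/3 ]
  [ -2     1     1  |     11 ]
Add 2 times ρ1 to ρ3.
  [ 1  -1/3  -1/3  |  -17/3 ]
  [ 0   2/3  -1/3  |    4/3 ]
  [ 0   1/3   1/3  |   -1/3 ]
Multiply ρ2 by 3/2.
  [ 1  -1/3  -1/3  |  -17/3 ]
  [ 0     1  -1/2  |      2 ]
  [ 0   1/3   1/3  |   -1/3 ]
Subtract 1/3 times ρ2 from ρ3.
  [ 1  -1/3  -1/3  |  -17/3 ]
  [ 0     1  -1/2  |      2 ]
  [ 0     0   1/2  |     -1 ]
Multiply ρ3 by 2.
  [ 1  -1/3  -1/3  |  -17/3 ]
  [ 0     1  -1/2  |      2 ]
  [ 0     0     1  |     -2 ]
Add 1/2 times ρ3 to ρ2.
  [ 1  -1/3  -1/3  |  -17/3 ]
  [ 0     1     0  |      1 ]
  [ 0     0     1  |     -2 ]
Add 1/3 times ρ3 to ρ1.
  [ 1  -1/3  0  |  -19/3 ]
  [ 0     1  0  |      1 ]
  [ 0     0  1  |     -2 ]
Add 1/3 times ρ2 to ρ1.
  [ 1  0  0  |  -6 ]
  [ 0  1  0  |   1 ]
  [ 0  0  1  |  -2 ]
Reading off the last column: u = -6, v = 1, w = -2.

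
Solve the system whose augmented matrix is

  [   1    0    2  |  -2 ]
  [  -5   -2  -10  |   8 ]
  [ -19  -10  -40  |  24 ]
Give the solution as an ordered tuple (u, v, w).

(-6, 1, 2)

R2 -> R2 + 5·R1
  [   1    0    2  |  -2 ]
  [   0   -2    0  |  -2 ]
  [ -19  -10  -40  |  24 ]
R3 -> R3 + 19·R1
  [ 1    0   2  |   -2 ]
  [ 0   -2   0  |   -2 ]
  [ 0  -10  -2  |  -14 ]
R2 -> -1/2·R2
  [ 1    0   2  |   -2 ]
  [ 0    1   0  |    1 ]
  [ 0  -10  -2  |  -14 ]
R3 -> R3 + 10·R2
  [ 1  0   2  |  -2 ]
  [ 0  1   0  |   1 ]
  [ 0  0  -2  |  -4 ]
R3 -> -1/2·R3
  [ 1  0  2  |  -2 ]
  [ 0  1  0  |   1 ]
  [ 0  0  1  |   2 ]
R1 -> R1 − 2·R3
  [ 1  0  0  |  -6 ]
  [ 0  1  0  |   1 ]
  [ 0  0  1  |   2 ]
Reading off the last column: u = -6, v = 1, w = 2.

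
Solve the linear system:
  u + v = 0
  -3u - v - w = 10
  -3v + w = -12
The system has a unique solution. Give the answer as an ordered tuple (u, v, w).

(-2, 2, -6)

Form the augmented matrix and row-reduce:
  [  1   1   0  |    0 ]
  [ -3  -1  -1  |   10 ]
  [  0  -3   1  |  -12 ]
Add 3 times R1 to R2.
  [ 1   1   0  |    0 ]
  [ 0   2  -1  |   10 ]
  [ 0  -3   1  |  -12 ]
Multiply R2 by 1/2.
  [ 1   1     0  |    0 ]
  [ 0   1  -1/2  |    5 ]
  [ 0  -3     1  |  -12 ]
Add 3 times R2 to R3.
  [ 1  1     0  |  0 ]
  [ 0  1  -1/2  |  5 ]
  [ 0  0  -1/2  |  3 ]
Multiply R3 by -2.
  [ 1  1     0  |   0 ]
  [ 0  1  -1/2  |   5 ]
  [ 0  0     1  |  -6 ]
Add 1/2 times R3 to R2.
  [ 1  1  0  |   0 ]
  [ 0  1  0  |   2 ]
  [ 0  0  1  |  -6 ]
Subtract R2 from R1.
  [ 1  0  0  |  -2 ]
  [ 0  1  0  |   2 ]
  [ 0  0  1  |  -6 ]
Reading off the last column: u = -2, v = 2, w = -6.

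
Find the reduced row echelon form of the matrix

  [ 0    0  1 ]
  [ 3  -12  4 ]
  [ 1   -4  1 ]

R1 ↔ R2
  [ 3  -12  4 ]
  [ 0    0  1 ]
  [ 1   -4  1 ]
R1 → 1/3·R1
  [ 1  -4  4/3 ]
  [ 0   0    1 ]
  [ 1  -4    1 ]
R3 → R3 − R1
  [ 1  -4   4/3 ]
  [ 0   0     1 ]
  [ 0   0  -1/3 ]
R3 → R3 + 1/3·R2
  [ 1  -4  4/3 ]
  [ 0   0    1 ]
  [ 0   0    0 ]
R1 → R1 − 4/3·R2
  [ 1  -4  0 ]
  [ 0   0  1 ]
  [ 0   0  0 ]

[[1, -4, 0], [0, 0, 1], [0, 0, 0]]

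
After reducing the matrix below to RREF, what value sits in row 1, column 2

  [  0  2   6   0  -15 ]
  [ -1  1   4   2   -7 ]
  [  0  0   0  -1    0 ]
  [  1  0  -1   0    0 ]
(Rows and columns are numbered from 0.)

Swap R1 and R2.
  [ -1  1   4   2   -7 ]
  [  0  2   6   0  -15 ]
  [  0  0   0  -1    0 ]
  [  1  0  -1   0    0 ]
Multiply R1 by -1.
  [ 1  -1  -4  -2    7 ]
  [ 0   2   6   0  -15 ]
  [ 0   0   0  -1    0 ]
  [ 1   0  -1   0    0 ]
Subtract R1 from R4.
  [ 1  -1  -4  -2    7 ]
  [ 0   2   6   0  -15 ]
  [ 0   0   0  -1    0 ]
  [ 0   1   3   2   -7 ]
Multiply R2 by 1/2.
  [ 1  -1  -4  -2      7 ]
  [ 0   1   3   0  -15/2 ]
  [ 0   0   0  -1      0 ]
  [ 0   1   3   2     -7 ]
Subtract R2 from R4.
  [ 1  -1  -4  -2      7 ]
  [ 0   1   3   0  -15/2 ]
  [ 0   0   0  -1      0 ]
  [ 0   0   0   2    1/2 ]
Multiply R3 by -1.
  [ 1  -1  -4  -2      7 ]
  [ 0   1   3   0  -15/2 ]
  [ 0   0   0   1      0 ]
  [ 0   0   0   2    1/2 ]
Subtract 2 times R3 from R4.
  [ 1  -1  -4  -2      7 ]
  [ 0   1   3   0  -15/2 ]
  [ 0   0   0   1      0 ]
  [ 0   0   0   0    1/2 ]
Multiply R4 by 2.
  [ 1  -1  -4  -2      7 ]
  [ 0   1   3   0  -15/2 ]
  [ 0   0   0   1      0 ]
  [ 0   0   0   0      1 ]
Add 15/2 times R4 to R2.
  [ 1  -1  -4  -2  7 ]
  [ 0   1   3   0  0 ]
  [ 0   0   0   1  0 ]
  [ 0   0   0   0  1 ]
Subtract 7 times R4 from R1.
  [ 1  -1  -4  -2  0 ]
  [ 0   1   3   0  0 ]
  [ 0   0   0   1  0 ]
  [ 0   0   0   0  1 ]
Add 2 times R3 to R1.
  [ 1  -1  -4  0  0 ]
  [ 0   1   3  0  0 ]
  [ 0   0   0  1  0 ]
  [ 0   0   0  0  1 ]
Add R2 to R1.
  [ 1  0  -1  0  0 ]
  [ 0  1   3  0  0 ]
  [ 0  0   0  1  0 ]
  [ 0  0   0  0  1 ]

3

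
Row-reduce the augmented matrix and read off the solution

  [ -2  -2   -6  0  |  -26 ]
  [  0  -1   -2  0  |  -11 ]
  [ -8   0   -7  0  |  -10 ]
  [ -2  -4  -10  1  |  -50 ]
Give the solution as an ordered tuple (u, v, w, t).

(-4, -1, 6, -2)

Multiply R1 by -1/2.
  [  1   1    3  0  |   13 ]
  [  0  -1   -2  0  |  -11 ]
  [ -8   0   -7  0  |  -10 ]
  [ -2  -4  -10  1  |  -50 ]
Add 8 times R1 to R3.
  [  1   1    3  0  |   13 ]
  [  0  -1   -2  0  |  -11 ]
  [  0   8   17  0  |   94 ]
  [ -2  -4  -10  1  |  -50 ]
Add 2 times R1 to R4.
  [ 1   1   3  0  |   13 ]
  [ 0  -1  -2  0  |  -11 ]
  [ 0   8  17  0  |   94 ]
  [ 0  -2  -4  1  |  -24 ]
Multiply R2 by -1.
  [ 1   1   3  0  |   13 ]
  [ 0   1   2  0  |   11 ]
  [ 0   8  17  0  |   94 ]
  [ 0  -2  -4  1  |  -24 ]
Subtract 8 times R2 from R3.
  [ 1   1   3  0  |   13 ]
  [ 0   1   2  0  |   11 ]
  [ 0   0   1  0  |    6 ]
  [ 0  -2  -4  1  |  -24 ]
Add 2 times R2 to R4.
  [ 1  1  3  0  |  13 ]
  [ 0  1  2  0  |  11 ]
  [ 0  0  1  0  |   6 ]
  [ 0  0  0  1  |  -2 ]
Subtract 2 times R3 from R2.
  [ 1  1  3  0  |  13 ]
  [ 0  1  0  0  |  -1 ]
  [ 0  0  1  0  |   6 ]
  [ 0  0  0  1  |  -2 ]
Subtract 3 times R3 from R1.
  [ 1  1  0  0  |  -5 ]
  [ 0  1  0  0  |  -1 ]
  [ 0  0  1  0  |   6 ]
  [ 0  0  0  1  |  -2 ]
Subtract R2 from R1.
  [ 1  0  0  0  |  -4 ]
  [ 0  1  0  0  |  -1 ]
  [ 0  0  1  0  |   6 ]
  [ 0  0  0  1  |  -2 ]
Reading off the last column: u = -4, v = -1, w = 6, t = -2.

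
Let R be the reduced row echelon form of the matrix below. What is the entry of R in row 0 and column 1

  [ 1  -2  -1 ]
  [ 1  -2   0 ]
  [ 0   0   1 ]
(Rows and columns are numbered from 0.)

-2

R2 := R2 − R1
  [ 1  -2  -1 ]
  [ 0   0   1 ]
  [ 0   0   1 ]
R3 := R3 − R2
  [ 1  -2  -1 ]
  [ 0   0   1 ]
  [ 0   0   0 ]
R1 := R1 + R2
  [ 1  -2  0 ]
  [ 0   0  1 ]
  [ 0   0  0 ]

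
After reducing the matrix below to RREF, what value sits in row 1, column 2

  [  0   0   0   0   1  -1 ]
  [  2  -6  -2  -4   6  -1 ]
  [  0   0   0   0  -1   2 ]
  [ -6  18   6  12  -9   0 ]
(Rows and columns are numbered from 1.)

-3

Swap R1 and R2.
  [  2  -6  -2  -4   6  -1 ]
  [  0   0   0   0   1  -1 ]
  [  0   0   0   0  -1   2 ]
  [ -6  18   6  12  -9   0 ]
Multiply R1 by 1/2.
  [  1  -3  -1  -2   3  -1/2 ]
  [  0   0   0   0   1    -1 ]
  [  0   0   0   0  -1     2 ]
  [ -6  18   6  12  -9     0 ]
Add 6 times R1 to R4.
  [ 1  -3  -1  -2   3  -1/2 ]
  [ 0   0   0   0   1    -1 ]
  [ 0   0   0   0  -1     2 ]
  [ 0   0   0   0   9    -3 ]
Add R2 to R3.
  [ 1  -3  -1  -2  3  -1/2 ]
  [ 0   0   0   0  1    -1 ]
  [ 0   0   0   0  0     1 ]
  [ 0   0   0   0  9    -3 ]
Subtract 9 times R2 from R4.
  [ 1  -3  -1  -2  3  -1/2 ]
  [ 0   0   0   0  1    -1 ]
  [ 0   0   0   0  0     1 ]
  [ 0   0   0   0  0     6 ]
Subtract 6 times R3 from R4.
  [ 1  -3  -1  -2  3  -1/2 ]
  [ 0   0   0   0  1    -1 ]
  [ 0   0   0   0  0     1 ]
  [ 0   0   0   0  0     0 ]
Add R3 to R2.
  [ 1  -3  -1  -2  3  -1/2 ]
  [ 0   0   0   0  1     0 ]
  [ 0   0   0   0  0     1 ]
  [ 0   0   0   0  0     0 ]
Add 1/2 times R3 to R1.
  [ 1  -3  -1  -2  3  0 ]
  [ 0   0   0   0  1  0 ]
  [ 0   0   0   0  0  1 ]
  [ 0   0   0   0  0  0 ]
Subtract 3 times R2 from R1.
  [ 1  -3  -1  -2  0  0 ]
  [ 0   0   0   0  1  0 ]
  [ 0   0   0   0  0  1 ]
  [ 0   0   0   0  0  0 ]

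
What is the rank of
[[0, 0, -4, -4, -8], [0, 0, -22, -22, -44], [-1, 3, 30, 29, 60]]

rank = 2

R1 ↔ R3
  [ -1  3   30   29   60 ]
  [  0  0  -22  -22  -44 ]
  [  0  0   -4   -4   -8 ]
R1 → -1·R1
  [ 1  -3  -30  -29  -60 ]
  [ 0   0  -22  -22  -44 ]
  [ 0   0   -4   -4   -8 ]
R2 → -1/22·R2
  [ 1  -3  -30  -29  -60 ]
  [ 0   0    1    1    2 ]
  [ 0   0   -4   -4   -8 ]
R3 → R3 + 4·R2
  [ 1  -3  -30  -29  -60 ]
  [ 0   0    1    1    2 ]
  [ 0   0    0    0    0 ]
R1 → R1 + 30·R2
  [ 1  -3  0  1  0 ]
  [ 0   0  1  1  2 ]
  [ 0   0  0  0  0 ]
The reduced form has 2 nonzero rows.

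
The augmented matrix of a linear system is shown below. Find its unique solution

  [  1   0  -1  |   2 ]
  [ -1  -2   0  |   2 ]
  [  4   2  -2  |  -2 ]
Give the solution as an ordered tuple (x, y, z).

(-4, 1, -6)

R2 -> R2 + R1
R3 -> R3 − 4·R1
R2 -> -1/2·R2
R3 -> R3 − 2·R2
R2 -> R2 − 1/2·R3
R1 -> R1 + R3
Reading off the last column: x = -4, y = 1, z = -6.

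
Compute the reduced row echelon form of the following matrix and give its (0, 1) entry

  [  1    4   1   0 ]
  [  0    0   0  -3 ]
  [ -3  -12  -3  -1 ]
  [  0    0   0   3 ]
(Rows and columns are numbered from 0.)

4

R3 -> R3 + 3·R1
  [ 1  4  1   0 ]
  [ 0  0  0  -3 ]
  [ 0  0  0  -1 ]
  [ 0  0  0   3 ]
R2 -> -1/3·R2
  [ 1  4  1   0 ]
  [ 0  0  0   1 ]
  [ 0  0  0  -1 ]
  [ 0  0  0   3 ]
R3 -> R3 + R2
  [ 1  4  1  0 ]
  [ 0  0  0  1 ]
  [ 0  0  0  0 ]
  [ 0  0  0  3 ]
R4 -> R4 − 3·R2
  [ 1  4  1  0 ]
  [ 0  0  0  1 ]
  [ 0  0  0  0 ]
  [ 0  0  0  0 ]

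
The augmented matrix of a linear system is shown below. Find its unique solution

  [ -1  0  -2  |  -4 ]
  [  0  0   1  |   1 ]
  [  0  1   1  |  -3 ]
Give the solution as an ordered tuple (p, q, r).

ρ1 -> -1·ρ1
ρ2 <-> ρ3
ρ2 -> ρ2 − ρ3
ρ1 -> ρ1 − 2·ρ3
Reading off the last column: p = 2, q = -4, r = 1.

(2, -4, 1)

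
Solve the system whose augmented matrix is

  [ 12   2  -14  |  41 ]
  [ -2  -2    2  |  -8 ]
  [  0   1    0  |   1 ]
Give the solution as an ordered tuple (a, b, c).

Multiply R1 by 1/12.
  [  1  1/6  -7/6  |  41/12 ]
  [ -2   -2     2  |     -8 ]
  [  0    1     0  |      1 ]
Add 2 times R1 to R2.
  [ 1   1/6  -7/6  |  41/12 ]
  [ 0  -5/3  -1/3  |   -7/6 ]
  [ 0     1     0  |      1 ]
Multiply R2 by -3/5.
  [ 1  1/6  -7/6  |  41/12 ]
  [ 0    1   1/5  |   7/10 ]
  [ 0    1     0  |      1 ]
Subtract R2 from R3.
  [ 1  1/6  -7/6  |  41/12 ]
  [ 0    1   1/5  |   7/10 ]
  [ 0    0  -1/5  |   3/10 ]
Multiply R3 by -5.
  [ 1  1/6  -7/6  |  41/12 ]
  [ 0    1   1/5  |   7/10 ]
  [ 0    0     1  |   -3/2 ]
Subtract 1/5 times R3 from R2.
  [ 1  1/6  -7/6  |  41/12 ]
  [ 0    1     0  |      1 ]
  [ 0    0     1  |   -3/2 ]
Add 7/6 times R3 to R1.
  [ 1  1/6  0  |   5/3 ]
  [ 0    1  0  |     1 ]
  [ 0    0  1  |  -3/2 ]
Subtract 1/6 times R2 from R1.
  [ 1  0  0  |   3/2 ]
  [ 0  1  0  |     1 ]
  [ 0  0  1  |  -3/2 ]
Reading off the last column: a = 3/2, b = 1, c = -3/2.

(3/2, 1, -3/2)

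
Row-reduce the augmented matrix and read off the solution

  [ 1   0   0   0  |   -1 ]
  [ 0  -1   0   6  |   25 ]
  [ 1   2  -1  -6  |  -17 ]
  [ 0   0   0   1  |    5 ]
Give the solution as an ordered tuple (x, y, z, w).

(-1, 5, -4, 5)

r3 ← r3 − r1
  [ 1   0   0   0  |   -1 ]
  [ 0  -1   0   6  |   25 ]
  [ 0   2  -1  -6  |  -16 ]
  [ 0   0   0   1  |    5 ]
r2 ← -1·r2
  [ 1  0   0   0  |   -1 ]
  [ 0  1   0  -6  |  -25 ]
  [ 0  2  -1  -6  |  -16 ]
  [ 0  0   0   1  |    5 ]
r3 ← r3 − 2·r2
  [ 1  0   0   0  |   -1 ]
  [ 0  1   0  -6  |  -25 ]
  [ 0  0  -1   6  |   34 ]
  [ 0  0   0   1  |    5 ]
r3 ← -1·r3
  [ 1  0  0   0  |   -1 ]
  [ 0  1  0  -6  |  -25 ]
  [ 0  0  1  -6  |  -34 ]
  [ 0  0  0   1  |    5 ]
r3 ← r3 + 6·r4
  [ 1  0  0   0  |   -1 ]
  [ 0  1  0  -6  |  -25 ]
  [ 0  0  1   0  |   -4 ]
  [ 0  0  0   1  |    5 ]
r2 ← r2 + 6·r4
  [ 1  0  0  0  |  -1 ]
  [ 0  1  0  0  |   5 ]
  [ 0  0  1  0  |  -4 ]
  [ 0  0  0  1  |   5 ]
Reading off the last column: x = -1, y = 5, z = -4, w = 5.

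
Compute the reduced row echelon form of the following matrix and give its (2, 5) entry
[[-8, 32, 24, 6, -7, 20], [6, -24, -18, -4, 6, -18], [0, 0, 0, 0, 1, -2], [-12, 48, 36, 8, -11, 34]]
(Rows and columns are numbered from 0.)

ρ1 → -1/8·ρ1
  [   1   -4   -3  -3/4  7/8  -5/2 ]
  [   6  -24  -18    -4    6   -18 ]
  [   0    0    0     0    1    -2 ]
  [ -12   48   36     8  -11    34 ]
ρ2 → ρ2 − 6·ρ1
  [   1  -4  -3  -3/4  7/8  -5/2 ]
  [   0   0   0   1/2  3/4    -3 ]
  [   0   0   0     0    1    -2 ]
  [ -12  48  36     8  -11    34 ]
ρ4 → ρ4 + 12·ρ1
  [ 1  -4  -3  -3/4   7/8  -5/2 ]
  [ 0   0   0   1/2   3/4    -3 ]
  [ 0   0   0     0     1    -2 ]
  [ 0   0   0    -1  -1/2     4 ]
ρ2 → 2·ρ2
  [ 1  -4  -3  -3/4   7/8  -5/2 ]
  [ 0   0   0     1   3/2    -6 ]
  [ 0   0   0     0     1    -2 ]
  [ 0   0   0    -1  -1/2     4 ]
ρ4 → ρ4 + ρ2
  [ 1  -4  -3  -3/4  7/8  -5/2 ]
  [ 0   0   0     1  3/2    -6 ]
  [ 0   0   0     0    1    -2 ]
  [ 0   0   0     0    1    -2 ]
ρ4 → ρ4 − ρ3
  [ 1  -4  -3  -3/4  7/8  -5/2 ]
  [ 0   0   0     1  3/2    -6 ]
  [ 0   0   0     0    1    -2 ]
  [ 0   0   0     0    0     0 ]
ρ2 → ρ2 − 3/2·ρ3
  [ 1  -4  -3  -3/4  7/8  -5/2 ]
  [ 0   0   0     1    0    -3 ]
  [ 0   0   0     0    1    -2 ]
  [ 0   0   0     0    0     0 ]
ρ1 → ρ1 − 7/8·ρ3
  [ 1  -4  -3  -3/4  0  -3/4 ]
  [ 0   0   0     1  0    -3 ]
  [ 0   0   0     0  1    -2 ]
  [ 0   0   0     0  0     0 ]
ρ1 → ρ1 + 3/4·ρ2
  [ 1  -4  -3  0  0  -3 ]
  [ 0   0   0  1  0  -3 ]
  [ 0   0   0  0  1  -2 ]
  [ 0   0   0  0  0   0 ]

-2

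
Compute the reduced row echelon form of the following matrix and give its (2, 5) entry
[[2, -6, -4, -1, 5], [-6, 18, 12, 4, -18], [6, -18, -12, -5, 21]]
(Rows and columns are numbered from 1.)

R1 → 1/2·R1
  [  1   -3   -2  -1/2  5/2 ]
  [ -6   18   12     4  -18 ]
  [  6  -18  -12    -5   21 ]
R2 → R2 + 6·R1
  [ 1   -3   -2  -1/2  5/2 ]
  [ 0    0    0     1   -3 ]
  [ 6  -18  -12    -5   21 ]
R3 → R3 − 6·R1
  [ 1  -3  -2  -1/2  5/2 ]
  [ 0   0   0     1   -3 ]
  [ 0   0   0    -2    6 ]
R3 → R3 + 2·R2
  [ 1  -3  -2  -1/2  5/2 ]
  [ 0   0   0     1   -3 ]
  [ 0   0   0     0    0 ]
R1 → R1 + 1/2·R2
  [ 1  -3  -2  0   1 ]
  [ 0   0   0  1  -3 ]
  [ 0   0   0  0   0 ]

-3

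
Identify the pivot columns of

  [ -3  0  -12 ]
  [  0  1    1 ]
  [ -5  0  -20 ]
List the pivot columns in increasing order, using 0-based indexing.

ρ1 → -1/3·ρ1
  [  1  0    4 ]
  [  0  1    1 ]
  [ -5  0  -20 ]
ρ3 → ρ3 + 5·ρ1
  [ 1  0  4 ]
  [ 0  1  1 ]
  [ 0  0  0 ]
Pivot columns are the columns containing a leading 1.

0, 1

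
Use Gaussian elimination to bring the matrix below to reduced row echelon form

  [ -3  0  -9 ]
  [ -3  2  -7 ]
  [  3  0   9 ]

Multiply R1 by -1/3.
  [  1  0   3 ]
  [ -3  2  -7 ]
  [  3  0   9 ]
Add 3 times R1 to R2.
  [ 1  0  3 ]
  [ 0  2  2 ]
  [ 3  0  9 ]
Subtract 3 times R1 from R3.
  [ 1  0  3 ]
  [ 0  2  2 ]
  [ 0  0  0 ]
Multiply R2 by 1/2.
  [ 1  0  3 ]
  [ 0  1  1 ]
  [ 0  0  0 ]

[[1, 0, 3], [0, 1, 1], [0, 0, 0]]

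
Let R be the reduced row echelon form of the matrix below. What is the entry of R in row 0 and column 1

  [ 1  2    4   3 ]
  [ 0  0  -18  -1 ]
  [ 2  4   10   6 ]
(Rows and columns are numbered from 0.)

2

r3 -> r3 − 2·r1
r2 -> -1/18·r2
r3 -> r3 − 2·r2
r3 -> -9·r3
r2 -> r2 − 1/18·r3
r1 -> r1 − 3·r3
r1 -> r1 − 4·r2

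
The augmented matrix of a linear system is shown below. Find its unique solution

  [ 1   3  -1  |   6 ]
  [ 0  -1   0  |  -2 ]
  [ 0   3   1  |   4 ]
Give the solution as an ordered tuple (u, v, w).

(-2, 2, -2)

R2 -> -1·R2
  [ 1  3  -1  |  6 ]
  [ 0  1   0  |  2 ]
  [ 0  3   1  |  4 ]
R3 -> R3 − 3·R2
  [ 1  3  -1  |   6 ]
  [ 0  1   0  |   2 ]
  [ 0  0   1  |  -2 ]
R1 -> R1 + R3
  [ 1  3  0  |   4 ]
  [ 0  1  0  |   2 ]
  [ 0  0  1  |  -2 ]
R1 -> R1 − 3·R2
  [ 1  0  0  |  -2 ]
  [ 0  1  0  |   2 ]
  [ 0  0  1  |  -2 ]
Reading off the last column: u = -2, v = 2, w = -2.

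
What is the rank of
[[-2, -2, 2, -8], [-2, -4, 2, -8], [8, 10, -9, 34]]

rank = 3

ρ1 → -1/2·ρ1
  [  1   1  -1   4 ]
  [ -2  -4   2  -8 ]
  [  8  10  -9  34 ]
ρ2 → ρ2 + 2·ρ1
  [ 1   1  -1   4 ]
  [ 0  -2   0   0 ]
  [ 8  10  -9  34 ]
ρ3 → ρ3 − 8·ρ1
  [ 1   1  -1  4 ]
  [ 0  -2   0  0 ]
  [ 0   2  -1  2 ]
ρ2 → -1/2·ρ2
  [ 1  1  -1  4 ]
  [ 0  1   0  0 ]
  [ 0  2  -1  2 ]
ρ3 → ρ3 − 2·ρ2
  [ 1  1  -1  4 ]
  [ 0  1   0  0 ]
  [ 0  0  -1  2 ]
ρ3 → -1·ρ3
  [ 1  1  -1   4 ]
  [ 0  1   0   0 ]
  [ 0  0   1  -2 ]
ρ1 → ρ1 + ρ3
  [ 1  1  0   2 ]
  [ 0  1  0   0 ]
  [ 0  0  1  -2 ]
ρ1 → ρ1 − ρ2
  [ 1  0  0   2 ]
  [ 0  1  0   0 ]
  [ 0  0  1  -2 ]
The reduced form has 3 nonzero rows.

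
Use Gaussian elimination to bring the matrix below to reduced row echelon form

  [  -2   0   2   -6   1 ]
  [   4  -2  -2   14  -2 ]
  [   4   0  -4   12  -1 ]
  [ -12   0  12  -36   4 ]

Multiply r1 by -1/2.
  [   1   0  -1    3  -1/2 ]
  [   4  -2  -2   14    -2 ]
  [   4   0  -4   12    -1 ]
  [ -12   0  12  -36     4 ]
Subtract 4 times r1 from r2.
  [   1   0  -1    3  -1/2 ]
  [   0  -2   2    2     0 ]
  [   4   0  -4   12    -1 ]
  [ -12   0  12  -36     4 ]
Subtract 4 times r1 from r3.
  [   1   0  -1    3  -1/2 ]
  [   0  -2   2    2     0 ]
  [   0   0   0    0     1 ]
  [ -12   0  12  -36     4 ]
Add 12 times r1 to r4.
  [ 1   0  -1  3  -1/2 ]
  [ 0  -2   2  2     0 ]
  [ 0   0   0  0     1 ]
  [ 0   0   0  0    -2 ]
Multiply r2 by -1/2.
  [ 1  0  -1   3  -1/2 ]
  [ 0  1  -1  -1     0 ]
  [ 0  0   0   0     1 ]
  [ 0  0   0   0    -2 ]
Add 2 times r3 to r4.
  [ 1  0  -1   3  -1/2 ]
  [ 0  1  -1  -1     0 ]
  [ 0  0   0   0     1 ]
  [ 0  0   0   0     0 ]
Add 1/2 times r3 to r1.
  [ 1  0  -1   3  0 ]
  [ 0  1  -1  -1  0 ]
  [ 0  0   0   0  1 ]
  [ 0  0   0   0  0 ]

[[1, 0, -1, 3, 0], [0, 1, -1, -1, 0], [0, 0, 0, 0, 1], [0, 0, 0, 0, 0]]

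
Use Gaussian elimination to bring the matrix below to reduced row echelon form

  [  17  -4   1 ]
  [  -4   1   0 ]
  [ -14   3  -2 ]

R1 → 1/17·R1
  [   1  -4/17  1/17 ]
  [  -4      1     0 ]
  [ -14      3    -2 ]
R2 → R2 + 4·R1
  [   1  -4/17  1/17 ]
  [   0   1/17  4/17 ]
  [ -14      3    -2 ]
R3 → R3 + 14·R1
  [ 1  -4/17    1/17 ]
  [ 0   1/17    4/17 ]
  [ 0  -5/17  -20/17 ]
R2 → 17·R2
  [ 1  -4/17    1/17 ]
  [ 0      1       4 ]
  [ 0  -5/17  -20/17 ]
R3 → R3 + 5/17·R2
  [ 1  -4/17  1/17 ]
  [ 0      1     4 ]
  [ 0      0     0 ]
R1 → R1 + 4/17·R2
  [ 1  0  1 ]
  [ 0  1  4 ]
  [ 0  0  0 ]

[[1, 0, 1], [0, 1, 4], [0, 0, 0]]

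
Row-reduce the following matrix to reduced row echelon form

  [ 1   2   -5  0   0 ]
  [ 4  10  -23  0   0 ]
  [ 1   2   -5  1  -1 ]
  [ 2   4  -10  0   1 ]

R2 -> R2 − 4·R1
R3 -> R3 − R1
R4 -> R4 − 2·R1
R2 -> 1/2·R2
R3 -> R3 + R4
R1 -> R1 − 2·R2

[[1, 0, -2, 0, 0], [0, 1, -3/2, 0, 0], [0, 0, 0, 1, 0], [0, 0, 0, 0, 1]]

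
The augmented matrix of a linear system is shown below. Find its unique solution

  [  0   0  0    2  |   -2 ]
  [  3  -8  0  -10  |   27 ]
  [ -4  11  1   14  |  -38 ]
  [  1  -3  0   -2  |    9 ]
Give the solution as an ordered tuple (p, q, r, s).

r1 ↔ r2
  [  3  -8  0  -10  |   27 ]
  [  0   0  0    2  |   -2 ]
  [ -4  11  1   14  |  -38 ]
  [  1  -3  0   -2  |    9 ]
r1 → 1/3·r1
  [  1  -8/3  0  -10/3  |    9 ]
  [  0     0  0      2  |   -2 ]
  [ -4    11  1     14  |  -38 ]
  [  1    -3  0     -2  |    9 ]
r3 → r3 + 4·r1
  [ 1  -8/3  0  -10/3  |   9 ]
  [ 0     0  0      2  |  -2 ]
  [ 0   1/3  1    2/3  |  -2 ]
  [ 1    -3  0     -2  |   9 ]
r4 → r4 − r1
  [ 1  -8/3  0  -10/3  |   9 ]
  [ 0     0  0      2  |  -2 ]
  [ 0   1/3  1    2/3  |  -2 ]
  [ 0  -1/3  0    4/3  |   0 ]
r2 ↔ r3
  [ 1  -8/3  0  -10/3  |   9 ]
  [ 0   1/3  1    2/3  |  -2 ]
  [ 0     0  0      2  |  -2 ]
  [ 0  -1/3  0    4/3  |   0 ]
r2 → 3·r2
  [ 1  -8/3  0  -10/3  |   9 ]
  [ 0     1  3      2  |  -6 ]
  [ 0     0  0      2  |  -2 ]
  [ 0  -1/3  0    4/3  |   0 ]
r4 → r4 + 1/3·r2
  [ 1  -8/3  0  -10/3  |   9 ]
  [ 0     1  3      2  |  -6 ]
  [ 0     0  0      2  |  -2 ]
  [ 0     0  1      2  |  -2 ]
r3 ↔ r4
  [ 1  -8/3  0  -10/3  |   9 ]
  [ 0     1  3      2  |  -6 ]
  [ 0     0  1      2  |  -2 ]
  [ 0     0  0      2  |  -2 ]
r4 → 1/2·r4
  [ 1  -8/3  0  -10/3  |   9 ]
  [ 0     1  3      2  |  -6 ]
  [ 0     0  1      2  |  -2 ]
  [ 0     0  0      1  |  -1 ]
r3 → r3 − 2·r4
  [ 1  -8/3  0  -10/3  |   9 ]
  [ 0     1  3      2  |  -6 ]
  [ 0     0  1      0  |   0 ]
  [ 0     0  0      1  |  -1 ]
r2 → r2 − 2·r4
  [ 1  -8/3  0  -10/3  |   9 ]
  [ 0     1  3      0  |  -4 ]
  [ 0     0  1      0  |   0 ]
  [ 0     0  0      1  |  -1 ]
r1 → r1 + 10/3·r4
  [ 1  -8/3  0  0  |  17/3 ]
  [ 0     1  3  0  |    -4 ]
  [ 0     0  1  0  |     0 ]
  [ 0     0  0  1  |    -1 ]
r2 → r2 − 3·r3
  [ 1  -8/3  0  0  |  17/3 ]
  [ 0     1  0  0  |    -4 ]
  [ 0     0  1  0  |     0 ]
  [ 0     0  0  1  |    -1 ]
r1 → r1 + 8/3·r2
  [ 1  0  0  0  |  -5 ]
  [ 0  1  0  0  |  -4 ]
  [ 0  0  1  0  |   0 ]
  [ 0  0  0  1  |  -1 ]
Reading off the last column: p = -5, q = -4, r = 0, s = -1.

(-5, -4, 0, -1)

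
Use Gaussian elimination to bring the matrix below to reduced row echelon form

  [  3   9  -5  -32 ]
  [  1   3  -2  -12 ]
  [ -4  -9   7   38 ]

ρ1 := 1/3·ρ1
ρ2 := ρ2 − ρ1
ρ3 := ρ3 + 4·ρ1
ρ2 <-> ρ3
ρ2 := 1/3·ρ2
ρ3 := -3·ρ3
ρ2 := ρ2 − 1/9·ρ3
ρ1 := ρ1 + 5/3·ρ3
ρ1 := ρ1 − 3·ρ2

[[1, 0, 0, 2], [0, 1, 0, -2], [0, 0, 1, 4]]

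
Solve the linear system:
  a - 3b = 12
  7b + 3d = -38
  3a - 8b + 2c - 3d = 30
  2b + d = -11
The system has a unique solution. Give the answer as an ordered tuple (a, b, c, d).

(-3, -5, -2, -1)

Form the augmented matrix and row-reduce:
  [ 1  -3  0   0  |   12 ]
  [ 0   7  0   3  |  -38 ]
  [ 3  -8  2  -3  |   30 ]
  [ 0   2  0   1  |  -11 ]
ρ3 → ρ3 − 3·ρ1
  [ 1  -3  0   0  |   12 ]
  [ 0   7  0   3  |  -38 ]
  [ 0   1  2  -3  |   -6 ]
  [ 0   2  0   1  |  -11 ]
ρ2 → 1/7·ρ2
  [ 1  -3  0    0  |     12 ]
  [ 0   1  0  3/7  |  -38/7 ]
  [ 0   1  2   -3  |     -6 ]
  [ 0   2  0    1  |    -11 ]
ρ3 → ρ3 − ρ2
  [ 1  -3  0      0  |     12 ]
  [ 0   1  0    3/7  |  -38/7 ]
  [ 0   0  2  -24/7  |   -4/7 ]
  [ 0   2  0      1  |    -11 ]
ρ4 → ρ4 − 2·ρ2
  [ 1  -3  0      0  |     12 ]
  [ 0   1  0    3/7  |  -38/7 ]
  [ 0   0  2  -24/7  |   -4/7 ]
  [ 0   0  0    1/7  |   -1/7 ]
ρ3 → 1/2·ρ3
  [ 1  -3  0      0  |     12 ]
  [ 0   1  0    3/7  |  -38/7 ]
  [ 0   0  1  -12/7  |   -2/7 ]
  [ 0   0  0    1/7  |   -1/7 ]
ρ4 → 7·ρ4
  [ 1  -3  0      0  |     12 ]
  [ 0   1  0    3/7  |  -38/7 ]
  [ 0   0  1  -12/7  |   -2/7 ]
  [ 0   0  0      1  |     -1 ]
ρ3 → ρ3 + 12/7·ρ4
  [ 1  -3  0    0  |     12 ]
  [ 0   1  0  3/7  |  -38/7 ]
  [ 0   0  1    0  |     -2 ]
  [ 0   0  0    1  |     -1 ]
ρ2 → ρ2 − 3/7·ρ4
  [ 1  -3  0  0  |  12 ]
  [ 0   1  0  0  |  -5 ]
  [ 0   0  1  0  |  -2 ]
  [ 0   0  0  1  |  -1 ]
ρ1 → ρ1 + 3·ρ2
  [ 1  0  0  0  |  -3 ]
  [ 0  1  0  0  |  -5 ]
  [ 0  0  1  0  |  -2 ]
  [ 0  0  0  1  |  -1 ]
Reading off the last column: a = -3, b = -5, c = -2, d = -1.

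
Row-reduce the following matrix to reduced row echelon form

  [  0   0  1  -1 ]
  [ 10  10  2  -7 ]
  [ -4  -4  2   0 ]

[[1, 1, 0, -1/2], [0, 0, 1, -1], [0, 0, 0, 0]]

r1 <-> r2
  [ 10  10  2  -7 ]
  [  0   0  1  -1 ]
  [ -4  -4  2   0 ]
r1 -> 1/10·r1
  [  1   1  1/5  -7/10 ]
  [  0   0    1     -1 ]
  [ -4  -4    2      0 ]
r3 -> r3 + 4·r1
  [ 1  1   1/5  -7/10 ]
  [ 0  0     1     -1 ]
  [ 0  0  14/5  -14/5 ]
r3 -> r3 − 14/5·r2
  [ 1  1  1/5  -7/10 ]
  [ 0  0    1     -1 ]
  [ 0  0    0      0 ]
r1 -> r1 − 1/5·r2
  [ 1  1  0  -1/2 ]
  [ 0  0  1    -1 ]
  [ 0  0  0     0 ]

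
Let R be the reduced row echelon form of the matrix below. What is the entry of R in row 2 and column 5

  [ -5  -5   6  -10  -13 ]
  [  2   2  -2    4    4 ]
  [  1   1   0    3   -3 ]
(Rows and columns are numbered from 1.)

Multiply ρ1 by -1/5.
  [ 1  1  -6/5  2  13/5 ]
  [ 2  2    -2  4     4 ]
  [ 1  1     0  3    -3 ]
Subtract 2 times ρ1 from ρ2.
  [ 1  1  -6/5  2  13/5 ]
  [ 0  0   2/5  0  -6/5 ]
  [ 1  1     0  3    -3 ]
Subtract ρ1 from ρ3.
  [ 1  1  -6/5  2   13/5 ]
  [ 0  0   2/5  0   -6/5 ]
  [ 0  0   6/5  1  -28/5 ]
Multiply ρ2 by 5/2.
  [ 1  1  -6/5  2   13/5 ]
  [ 0  0     1  0     -3 ]
  [ 0  0   6/5  1  -28/5 ]
Subtract 6/5 times ρ2 from ρ3.
  [ 1  1  -6/5  2  13/5 ]
  [ 0  0     1  0    -3 ]
  [ 0  0     0  1    -2 ]
Subtract 2 times ρ3 from ρ1.
  [ 1  1  -6/5  0  33/5 ]
  [ 0  0     1  0    -3 ]
  [ 0  0     0  1    -2 ]
Add 6/5 times ρ2 to ρ1.
  [ 1  1  0  0   3 ]
  [ 0  0  1  0  -3 ]
  [ 0  0  0  1  -2 ]

-3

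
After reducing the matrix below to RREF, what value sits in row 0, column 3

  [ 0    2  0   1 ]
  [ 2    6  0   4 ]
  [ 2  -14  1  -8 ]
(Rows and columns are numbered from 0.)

Swap r1 and r2.
  [ 2    6  0   4 ]
  [ 0    2  0   1 ]
  [ 2  -14  1  -8 ]
Multiply r1 by 1/2.
  [ 1    3  0   2 ]
  [ 0    2  0   1 ]
  [ 2  -14  1  -8 ]
Subtract 2 times r1 from r3.
  [ 1    3  0    2 ]
  [ 0    2  0    1 ]
  [ 0  -20  1  -12 ]
Multiply r2 by 1/2.
  [ 1    3  0    2 ]
  [ 0    1  0  1/2 ]
  [ 0  -20  1  -12 ]
Add 20 times r2 to r3.
  [ 1  3  0    2 ]
  [ 0  1  0  1/2 ]
  [ 0  0  1   -2 ]
Subtract 3 times r2 from r1.
  [ 1  0  0  1/2 ]
  [ 0  1  0  1/2 ]
  [ 0  0  1   -2 ]

1/2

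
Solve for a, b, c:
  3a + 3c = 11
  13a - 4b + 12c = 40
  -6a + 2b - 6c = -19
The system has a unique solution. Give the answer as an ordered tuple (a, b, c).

(2, 3/2, 5/3)

Form the augmented matrix and row-reduce:
  [  3   0   3  |   11 ]
  [ 13  -4  12  |   40 ]
  [ -6   2  -6  |  -19 ]
ρ1 := 1/3·ρ1
ρ2 := ρ2 − 13·ρ1
ρ3 := ρ3 + 6·ρ1
ρ2 := -1/4·ρ2
ρ3 := ρ3 − 2·ρ2
ρ3 := -2·ρ3
ρ2 := ρ2 − 1/4·ρ3
ρ1 := ρ1 − ρ3
Reading off the last column: a = 2, b = 3/2, c = 5/3.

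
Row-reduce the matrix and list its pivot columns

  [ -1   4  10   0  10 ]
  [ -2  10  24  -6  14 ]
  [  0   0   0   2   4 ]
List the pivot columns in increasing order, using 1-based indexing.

r1 → -1·r1
r2 → r2 + 2·r1
r2 → 1/2·r2
r3 → 1/2·r3
r2 → r2 + 3·r3
r1 → r1 + 4·r2
Pivot columns are the columns containing a leading 1.

1, 2, 4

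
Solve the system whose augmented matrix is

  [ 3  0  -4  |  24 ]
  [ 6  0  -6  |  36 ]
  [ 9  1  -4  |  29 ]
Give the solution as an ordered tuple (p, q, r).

(0, 5, -6)

R1 -> 1/3·R1
  [ 1  0  -4/3  |   8 ]
  [ 6  0    -6  |  36 ]
  [ 9  1    -4  |  29 ]
R2 -> R2 − 6·R1
  [ 1  0  -4/3  |    8 ]
  [ 0  0     2  |  -12 ]
  [ 9  1    -4  |   29 ]
R3 -> R3 − 9·R1
  [ 1  0  -4/3  |    8 ]
  [ 0  0     2  |  -12 ]
  [ 0  1     8  |  -43 ]
R2 <-> R3
  [ 1  0  -4/3  |    8 ]
  [ 0  1     8  |  -43 ]
  [ 0  0     2  |  -12 ]
R3 -> 1/2·R3
  [ 1  0  -4/3  |    8 ]
  [ 0  1     8  |  -43 ]
  [ 0  0     1  |   -6 ]
R2 -> R2 − 8·R3
  [ 1  0  -4/3  |   8 ]
  [ 0  1     0  |   5 ]
  [ 0  0     1  |  -6 ]
R1 -> R1 + 4/3·R3
  [ 1  0  0  |   0 ]
  [ 0  1  0  |   5 ]
  [ 0  0  1  |  -6 ]
Reading off the last column: p = 0, q = 5, r = -6.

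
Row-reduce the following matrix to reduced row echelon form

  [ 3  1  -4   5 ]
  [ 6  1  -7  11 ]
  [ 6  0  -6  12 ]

[[1, 0, -1, 2], [0, 1, -1, -1], [0, 0, 0, 0]]

R1 -> 1/3·R1
R2 -> R2 − 6·R1
R3 -> R3 − 6·R1
R2 -> -1·R2
R3 -> R3 + 2·R2
R1 -> R1 − 1/3·R2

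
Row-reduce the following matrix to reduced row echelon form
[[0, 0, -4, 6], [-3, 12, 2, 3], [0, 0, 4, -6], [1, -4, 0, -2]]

[[1, -4, 0, -2], [0, 0, 1, -3/2], [0, 0, 0, 0], [0, 0, 0, 0]]

ρ1 <-> ρ2
  [ -3  12   2   3 ]
  [  0   0  -4   6 ]
  [  0   0   4  -6 ]
  [  1  -4   0  -2 ]
ρ1 ← -1/3·ρ1
  [ 1  -4  -2/3  -1 ]
  [ 0   0    -4   6 ]
  [ 0   0     4  -6 ]
  [ 1  -4     0  -2 ]
ρ4 ← ρ4 − ρ1
  [ 1  -4  -2/3  -1 ]
  [ 0   0    -4   6 ]
  [ 0   0     4  -6 ]
  [ 0   0   2/3  -1 ]
ρ2 ← -1/4·ρ2
  [ 1  -4  -2/3    -1 ]
  [ 0   0     1  -3/2 ]
  [ 0   0     4    -6 ]
  [ 0   0   2/3    -1 ]
ρ3 ← ρ3 − 4·ρ2
  [ 1  -4  -2/3    -1 ]
  [ 0   0     1  -3/2 ]
  [ 0   0     0     0 ]
  [ 0   0   2/3    -1 ]
ρ4 ← ρ4 − 2/3·ρ2
  [ 1  -4  -2/3    -1 ]
  [ 0   0     1  -3/2 ]
  [ 0   0     0     0 ]
  [ 0   0     0     0 ]
ρ1 ← ρ1 + 2/3·ρ2
  [ 1  -4  0    -2 ]
  [ 0   0  1  -3/2 ]
  [ 0   0  0     0 ]
  [ 0   0  0     0 ]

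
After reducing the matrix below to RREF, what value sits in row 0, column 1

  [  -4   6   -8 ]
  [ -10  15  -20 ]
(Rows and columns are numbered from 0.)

-3/2

r1 ← -1/4·r1
  [   1  -3/2    2 ]
  [ -10    15  -20 ]
r2 ← r2 + 10·r1
  [ 1  -3/2  2 ]
  [ 0     0  0 ]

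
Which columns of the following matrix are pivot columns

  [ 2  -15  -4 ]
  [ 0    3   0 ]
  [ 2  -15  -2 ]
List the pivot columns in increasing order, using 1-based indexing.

1, 2, 3

Multiply R1 by 1/2.
Subtract 2 times R1 from R3.
Multiply R2 by 1/3.
Multiply R3 by 1/2.
Add 2 times R3 to R1.
Add 15/2 times R2 to R1.
Pivot columns are the columns containing a leading 1.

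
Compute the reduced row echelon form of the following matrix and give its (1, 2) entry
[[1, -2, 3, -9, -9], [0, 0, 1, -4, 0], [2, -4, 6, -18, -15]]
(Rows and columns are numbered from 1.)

-2

R3 := R3 − 2·R1
  [ 1  -2  3  -9  -9 ]
  [ 0   0  1  -4   0 ]
  [ 0   0  0   0   3 ]
R3 := 1/3·R3
  [ 1  -2  3  -9  -9 ]
  [ 0   0  1  -4   0 ]
  [ 0   0  0   0   1 ]
R1 := R1 + 9·R3
  [ 1  -2  3  -9  0 ]
  [ 0   0  1  -4  0 ]
  [ 0   0  0   0  1 ]
R1 := R1 − 3·R2
  [ 1  -2  0   3  0 ]
  [ 0   0  1  -4  0 ]
  [ 0   0  0   0  1 ]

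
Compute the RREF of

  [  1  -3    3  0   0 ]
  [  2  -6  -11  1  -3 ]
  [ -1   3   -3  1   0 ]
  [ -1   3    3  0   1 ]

[[1, -3, 0, 0, 0], [0, 0, 1, 0, 0], [0, 0, 0, 1, 0], [0, 0, 0, 0, 1]]

R2 ← R2 − 2·R1
  [  1  -3    3  0   0 ]
  [  0   0  -17  1  -3 ]
  [ -1   3   -3  1   0 ]
  [ -1   3    3  0   1 ]
R3 ← R3 + R1
  [  1  -3    3  0   0 ]
  [  0   0  -17  1  -3 ]
  [  0   0    0  1   0 ]
  [ -1   3    3  0   1 ]
R4 ← R4 + R1
  [ 1  -3    3  0   0 ]
  [ 0   0  -17  1  -3 ]
  [ 0   0    0  1   0 ]
  [ 0   0    6  0   1 ]
R2 ← -1/17·R2
  [ 1  -3  3      0     0 ]
  [ 0   0  1  -1/17  3/17 ]
  [ 0   0  0      1     0 ]
  [ 0   0  6      0     1 ]
R4 ← R4 − 6·R2
  [ 1  -3  3      0      0 ]
  [ 0   0  1  -1/17   3/17 ]
  [ 0   0  0      1      0 ]
  [ 0   0  0   6/17  -1/17 ]
R4 ← R4 − 6/17·R3
  [ 1  -3  3      0      0 ]
  [ 0   0  1  -1/17   3/17 ]
  [ 0   0  0      1      0 ]
  [ 0   0  0      0  -1/17 ]
R4 ← -17·R4
  [ 1  -3  3      0     0 ]
  [ 0   0  1  -1/17  3/17 ]
  [ 0   0  0      1     0 ]
  [ 0   0  0      0     1 ]
R2 ← R2 − 3/17·R4
  [ 1  -3  3      0  0 ]
  [ 0   0  1  -1/17  0 ]
  [ 0   0  0      1  0 ]
  [ 0   0  0      0  1 ]
R2 ← R2 + 1/17·R3
  [ 1  -3  3  0  0 ]
  [ 0   0  1  0  0 ]
  [ 0   0  0  1  0 ]
  [ 0   0  0  0  1 ]
R1 ← R1 − 3·R2
  [ 1  -3  0  0  0 ]
  [ 0   0  1  0  0 ]
  [ 0   0  0  1  0 ]
  [ 0   0  0  0  1 ]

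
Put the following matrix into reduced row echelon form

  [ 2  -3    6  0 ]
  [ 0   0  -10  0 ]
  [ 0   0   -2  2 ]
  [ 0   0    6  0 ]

r1 → 1/2·r1
  [ 1  -3/2    3  0 ]
  [ 0     0  -10  0 ]
  [ 0     0   -2  2 ]
  [ 0     0    6  0 ]
r2 → -1/10·r2
  [ 1  -3/2   3  0 ]
  [ 0     0   1  0 ]
  [ 0     0  -2  2 ]
  [ 0     0   6  0 ]
r3 → r3 + 2·r2
  [ 1  -3/2  3  0 ]
  [ 0     0  1  0 ]
  [ 0     0  0  2 ]
  [ 0     0  6  0 ]
r4 → r4 − 6·r2
  [ 1  -3/2  3  0 ]
  [ 0     0  1  0 ]
  [ 0     0  0  2 ]
  [ 0     0  0  0 ]
r3 → 1/2·r3
  [ 1  -3/2  3  0 ]
  [ 0     0  1  0 ]
  [ 0     0  0  1 ]
  [ 0     0  0  0 ]
r1 → r1 − 3·r2
  [ 1  -3/2  0  0 ]
  [ 0     0  1  0 ]
  [ 0     0  0  1 ]
  [ 0     0  0  0 ]

[[1, -3/2, 0, 0], [0, 0, 1, 0], [0, 0, 0, 1], [0, 0, 0, 0]]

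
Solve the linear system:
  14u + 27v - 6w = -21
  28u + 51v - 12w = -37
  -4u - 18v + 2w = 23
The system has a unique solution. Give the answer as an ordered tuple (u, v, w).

(3/2, -5/3, -1/2)

Form the augmented matrix and row-reduce:
  [ 14   27   -6  |  -21 ]
  [ 28   51  -12  |  -37 ]
  [ -4  -18    2  |   23 ]
ρ1 → 1/14·ρ1
  [  1  27/14  -3/7  |  -3/2 ]
  [ 28     51   -12  |   -37 ]
  [ -4    -18     2  |    23 ]
ρ2 → ρ2 − 28·ρ1
  [  1  27/14  -3/7  |  -3/2 ]
  [  0     -3     0  |     5 ]
  [ -4    -18     2  |    23 ]
ρ3 → ρ3 + 4·ρ1
  [ 1  27/14  -3/7  |  -3/2 ]
  [ 0     -3     0  |     5 ]
  [ 0  -72/7   2/7  |    17 ]
ρ2 → -1/3·ρ2
  [ 1  27/14  -3/7  |  -3/2 ]
  [ 0      1     0  |  -5/3 ]
  [ 0  -72/7   2/7  |    17 ]
ρ3 → ρ3 + 72/7·ρ2
  [ 1  27/14  -3/7  |  -3/2 ]
  [ 0      1     0  |  -5/3 ]
  [ 0      0   2/7  |  -1/7 ]
ρ3 → 7/2·ρ3
  [ 1  27/14  -3/7  |  -3/2 ]
  [ 0      1     0  |  -5/3 ]
  [ 0      0     1  |  -1/2 ]
ρ1 → ρ1 + 3/7·ρ3
  [ 1  27/14  0  |  -12/7 ]
  [ 0      1  0  |   -5/3 ]
  [ 0      0  1  |   -1/2 ]
ρ1 → ρ1 − 27/14·ρ2
  [ 1  0  0  |   3/2 ]
  [ 0  1  0  |  -5/3 ]
  [ 0  0  1  |  -1/2 ]
Reading off the last column: u = 3/2, v = -5/3, w = -1/2.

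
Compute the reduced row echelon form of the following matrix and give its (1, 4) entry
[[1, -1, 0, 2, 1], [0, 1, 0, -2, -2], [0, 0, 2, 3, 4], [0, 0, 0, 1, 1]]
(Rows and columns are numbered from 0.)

0

Multiply R3 by 1/2.
  [ 1  -1  0    2   1 ]
  [ 0   1  0   -2  -2 ]
  [ 0   0  1  3/2   2 ]
  [ 0   0  0    1   1 ]
Subtract 3/2 times R4 from R3.
  [ 1  -1  0   2    1 ]
  [ 0   1  0  -2   -2 ]
  [ 0   0  1   0  1/2 ]
  [ 0   0  0   1    1 ]
Add 2 times R4 to R2.
  [ 1  -1  0  2    1 ]
  [ 0   1  0  0    0 ]
  [ 0   0  1  0  1/2 ]
  [ 0   0  0  1    1 ]
Subtract 2 times R4 from R1.
  [ 1  -1  0  0   -1 ]
  [ 0   1  0  0    0 ]
  [ 0   0  1  0  1/2 ]
  [ 0   0  0  1    1 ]
Add R2 to R1.
  [ 1  0  0  0   -1 ]
  [ 0  1  0  0    0 ]
  [ 0  0  1  0  1/2 ]
  [ 0  0  0  1    1 ]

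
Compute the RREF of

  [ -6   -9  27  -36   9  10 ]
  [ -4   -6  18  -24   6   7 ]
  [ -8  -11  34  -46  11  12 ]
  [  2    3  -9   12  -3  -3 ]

ρ1 → -1/6·ρ1
ρ2 → ρ2 + 4·ρ1
ρ3 → ρ3 + 8·ρ1
ρ4 → ρ4 − 2·ρ1
ρ2 ↔ ρ3
ρ3 → 3·ρ3
ρ4 → ρ4 − 1/3·ρ3
ρ2 → ρ2 + 4/3·ρ3
ρ1 → ρ1 + 5/3·ρ3
ρ1 → ρ1 − 3/2·ρ2

[[1, 0, -3/2, 3, 0, 0], [0, 1, -2, 2, -1, 0], [0, 0, 0, 0, 0, 1], [0, 0, 0, 0, 0, 0]]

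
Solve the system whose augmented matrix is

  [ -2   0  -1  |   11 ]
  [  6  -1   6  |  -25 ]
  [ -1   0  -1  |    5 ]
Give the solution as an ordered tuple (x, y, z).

ρ1 → -1/2·ρ1
  [  1   0  1/2  |  -11/2 ]
  [  6  -1    6  |    -25 ]
  [ -1   0   -1  |      5 ]
ρ2 → ρ2 − 6·ρ1
  [  1   0  1/2  |  -11/2 ]
  [  0  -1    3  |      8 ]
  [ -1   0   -1  |      5 ]
ρ3 → ρ3 + ρ1
  [ 1   0   1/2  |  -11/2 ]
  [ 0  -1     3  |      8 ]
  [ 0   0  -1/2  |   -1/2 ]
ρ2 → -1·ρ2
  [ 1  0   1/2  |  -11/2 ]
  [ 0  1    -3  |     -8 ]
  [ 0  0  -1/2  |   -1/2 ]
ρ3 → -2·ρ3
  [ 1  0  1/2  |  -11/2 ]
  [ 0  1   -3  |     -8 ]
  [ 0  0    1  |      1 ]
ρ2 → ρ2 + 3·ρ3
  [ 1  0  1/2  |  -11/2 ]
  [ 0  1    0  |     -5 ]
  [ 0  0    1  |      1 ]
ρ1 → ρ1 − 1/2·ρ3
  [ 1  0  0  |  -6 ]
  [ 0  1  0  |  -5 ]
  [ 0  0  1  |   1 ]
Reading off the last column: x = -6, y = -5, z = 1.

(-6, -5, 1)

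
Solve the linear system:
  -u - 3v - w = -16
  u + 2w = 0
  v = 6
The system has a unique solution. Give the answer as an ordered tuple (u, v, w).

(-4, 6, 2)

Form the augmented matrix and row-reduce:
  [ -1  -3  -1  |  -16 ]
  [  1   0   2  |    0 ]
  [  0   1   0  |    6 ]
ρ1 := -1·ρ1
  [ 1  3  1  |  16 ]
  [ 1  0  2  |   0 ]
  [ 0  1  0  |   6 ]
ρ2 := ρ2 − ρ1
  [ 1   3  1  |   16 ]
  [ 0  -3  1  |  -16 ]
  [ 0   1  0  |    6 ]
ρ2 := -1/3·ρ2
  [ 1  3     1  |    16 ]
  [ 0  1  -1/3  |  16/3 ]
  [ 0  1     0  |     6 ]
ρ3 := ρ3 − ρ2
  [ 1  3     1  |    16 ]
  [ 0  1  -1/3  |  16/3 ]
  [ 0  0   1/3  |   2/3 ]
ρ3 := 3·ρ3
  [ 1  3     1  |    16 ]
  [ 0  1  -1/3  |  16/3 ]
  [ 0  0     1  |     2 ]
ρ2 := ρ2 + 1/3·ρ3
  [ 1  3  1  |  16 ]
  [ 0  1  0  |   6 ]
  [ 0  0  1  |   2 ]
ρ1 := ρ1 − ρ3
  [ 1  3  0  |  14 ]
  [ 0  1  0  |   6 ]
  [ 0  0  1  |   2 ]
ρ1 := ρ1 − 3·ρ2
  [ 1  0  0  |  -4 ]
  [ 0  1  0  |   6 ]
  [ 0  0  1  |   2 ]
Reading off the last column: u = -4, v = 6, w = 2.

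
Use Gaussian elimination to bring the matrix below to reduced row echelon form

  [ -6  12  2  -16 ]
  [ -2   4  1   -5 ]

Multiply r1 by -1/6.
  [  1  -2  -1/3  8/3 ]
  [ -2   4     1   -5 ]
Add 2 times r1 to r2.
  [ 1  -2  -1/3  8/3 ]
  [ 0   0   1/3  1/3 ]
Multiply r2 by 3.
  [ 1  -2  -1/3  8/3 ]
  [ 0   0     1    1 ]
Add 1/3 times r2 to r1.
  [ 1  -2  0  3 ]
  [ 0   0  1  1 ]

[[1, -2, 0, 3], [0, 0, 1, 1]]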